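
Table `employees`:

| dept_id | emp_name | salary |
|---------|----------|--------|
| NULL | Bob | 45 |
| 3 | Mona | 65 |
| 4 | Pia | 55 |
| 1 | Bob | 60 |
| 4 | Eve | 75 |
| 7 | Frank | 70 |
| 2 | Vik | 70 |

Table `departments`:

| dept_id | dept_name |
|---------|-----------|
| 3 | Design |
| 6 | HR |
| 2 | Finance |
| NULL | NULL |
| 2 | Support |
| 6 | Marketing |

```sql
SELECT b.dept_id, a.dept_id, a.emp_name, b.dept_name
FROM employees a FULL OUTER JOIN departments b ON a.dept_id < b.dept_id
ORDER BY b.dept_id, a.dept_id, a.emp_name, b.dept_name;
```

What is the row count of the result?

FULL OUTER JOIN keeps every row from both sides; unmatched rows get NULL for the other side's columns.
Matching on a.dept_id < b.dept_id. A NULL in a compared column never satisfies the condition.
Matched pairs: 14; unmatched a rows kept: 2; unmatched b rows kept: 1.
Total: 14 matched + 3 padded = 17 rows.

17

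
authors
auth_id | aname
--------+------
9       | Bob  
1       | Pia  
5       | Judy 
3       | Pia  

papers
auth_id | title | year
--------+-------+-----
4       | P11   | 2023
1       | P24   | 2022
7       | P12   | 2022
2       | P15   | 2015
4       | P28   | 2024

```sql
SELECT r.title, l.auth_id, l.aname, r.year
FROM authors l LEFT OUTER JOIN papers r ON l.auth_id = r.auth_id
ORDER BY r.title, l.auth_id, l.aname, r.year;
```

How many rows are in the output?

4

LEFT JOIN keeps every row from `authors`; unmatched rows get NULL for `papers`'s columns.
Matching on l.auth_id = r.auth_id.
- l row (auth_id=9): no match → kept, r columns NULL.
- l row (auth_id=1): matches 1 r row(s) → 1 output row(s).
- l row (auth_id=5): no match → kept, r columns NULL.
- l row (auth_id=3): no match → kept, r columns NULL.
Total: 1 matched + 3 padded = 4 rows.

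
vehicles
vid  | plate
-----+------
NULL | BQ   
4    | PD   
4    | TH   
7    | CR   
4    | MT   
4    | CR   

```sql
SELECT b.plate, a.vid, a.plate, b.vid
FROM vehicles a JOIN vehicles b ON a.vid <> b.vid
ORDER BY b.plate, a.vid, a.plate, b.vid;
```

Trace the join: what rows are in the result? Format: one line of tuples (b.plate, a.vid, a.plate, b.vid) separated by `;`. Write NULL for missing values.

(CR, 4, CR, 7); (CR, 4, MT, 7); (CR, 4, PD, 7); (CR, 4, TH, 7); (CR, 7, CR, 4); (MT, 7, CR, 4); (PD, 7, CR, 4); (TH, 7, CR, 4)

INNER JOIN keeps only pairs where the ON condition holds.
Matching on a.vid <> b.vid. A NULL in a compared column never satisfies the condition.
- a[0] vid=NULL → no match; dropped.
- a[1] vid=4 → 1 match(es) in b → 1 row(s).
- a[2] vid=4 → 1 match(es) in b → 1 row(s).
- a[3] vid=7 → 4 match(es) in b → 4 row(s).
- a[4] vid=4 → 1 match(es) in b → 1 row(s).
- a[5] vid=4 → 1 match(es) in b → 1 row(s).
After projecting and ordering:
b.plate | a.vid | a.plate | b.vid
CR | 4 | CR | 7
CR | 4 | MT | 7
CR | 4 | PD | 7
CR | 4 | TH | 7
CR | 7 | CR | 4
MT | 7 | CR | 4
PD | 7 | CR | 4
TH | 7 | CR | 4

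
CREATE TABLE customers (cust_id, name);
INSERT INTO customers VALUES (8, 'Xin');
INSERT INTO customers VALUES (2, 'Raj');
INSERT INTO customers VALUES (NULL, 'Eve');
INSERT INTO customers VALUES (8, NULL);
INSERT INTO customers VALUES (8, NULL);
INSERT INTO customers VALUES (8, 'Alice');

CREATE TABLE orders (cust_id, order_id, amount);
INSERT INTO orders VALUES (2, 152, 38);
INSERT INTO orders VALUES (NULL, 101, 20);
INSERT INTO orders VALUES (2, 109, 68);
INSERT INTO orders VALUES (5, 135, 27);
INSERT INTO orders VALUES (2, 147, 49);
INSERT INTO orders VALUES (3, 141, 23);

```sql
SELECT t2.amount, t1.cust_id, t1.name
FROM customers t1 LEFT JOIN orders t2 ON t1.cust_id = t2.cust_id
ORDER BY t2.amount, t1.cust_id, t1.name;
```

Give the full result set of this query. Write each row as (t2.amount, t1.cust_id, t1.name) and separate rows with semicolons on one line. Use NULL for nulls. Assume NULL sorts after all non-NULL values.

LEFT JOIN keeps every row from `customers`; unmatched rows get NULL for `orders`'s columns.
Matching on t1.cust_id = t2.cust_id. A NULL in a compared column never satisfies the condition.
- t1 row (cust_id=8): no match → kept, t2 columns NULL.
- t1 row (cust_id=2): matches 3 t2 row(s) → 3 output row(s).
- t1 row (cust_id=NULL): no match → kept, t2 columns NULL.
- t1 row (cust_id=8): no match → kept, t2 columns NULL.
- t1 row (cust_id=8): no match → kept, t2 columns NULL.
- t1 row (cust_id=8): no match → kept, t2 columns NULL.
After projecting and ordering:
t2.amount | t1.cust_id | t1.name
38 | 2 | Raj
49 | 2 | Raj
68 | 2 | Raj
NULL | 8 | Alice
NULL | 8 | Xin
NULL | 8 | NULL
NULL | 8 | NULL
NULL | NULL | Eve

(38, 2, Raj); (49, 2, Raj); (68, 2, Raj); (NULL, 8, Alice); (NULL, 8, Xin); (NULL, 8, NULL); (NULL, 8, NULL); (NULL, NULL, Eve)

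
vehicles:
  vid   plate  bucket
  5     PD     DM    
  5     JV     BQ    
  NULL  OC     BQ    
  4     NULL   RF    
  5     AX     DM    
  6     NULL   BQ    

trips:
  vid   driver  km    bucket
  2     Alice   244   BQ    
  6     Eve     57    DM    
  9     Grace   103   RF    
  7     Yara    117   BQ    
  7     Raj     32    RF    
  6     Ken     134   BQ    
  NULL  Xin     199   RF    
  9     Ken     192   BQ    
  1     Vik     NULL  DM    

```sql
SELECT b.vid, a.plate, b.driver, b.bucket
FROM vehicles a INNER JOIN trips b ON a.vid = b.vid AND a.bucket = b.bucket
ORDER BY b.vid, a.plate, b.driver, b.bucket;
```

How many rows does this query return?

INNER JOIN keeps only pairs where the ON condition holds.
Matching on a.vid = b.vid AND a.bucket = b.bucket. A NULL in a compared column never satisfies the condition.
- a row (vid=5, bucket=DM): no match → dropped.
- a row (vid=5, bucket=BQ): no match → dropped.
- a row (vid=NULL, bucket=BQ): no match → dropped.
- a row (vid=4, bucket=RF): no match → dropped.
- a row (vid=5, bucket=DM): no match → dropped.
- a row (vid=6, bucket=BQ): matches 1 b row(s) → 1 output row(s).
Total: 1 rows.

1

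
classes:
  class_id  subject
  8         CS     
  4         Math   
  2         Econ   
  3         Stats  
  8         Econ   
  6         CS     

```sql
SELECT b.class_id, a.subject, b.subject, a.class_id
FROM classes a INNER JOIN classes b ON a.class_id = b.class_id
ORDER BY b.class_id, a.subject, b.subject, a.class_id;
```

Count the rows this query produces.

8

INNER JOIN keeps only pairs where the ON condition holds.
Matching on a.class_id = b.class_id.
- a (class_id=8) pairs with 2 row(s) of b.
- a (class_id=4) pairs with 1 row(s) of b.
- a (class_id=2) pairs with 1 row(s) of b.
- a (class_id=3) pairs with 1 row(s) of b.
- a (class_id=8) pairs with 2 row(s) of b.
- a (class_id=6) pairs with 1 row(s) of b.
Total: 8 rows.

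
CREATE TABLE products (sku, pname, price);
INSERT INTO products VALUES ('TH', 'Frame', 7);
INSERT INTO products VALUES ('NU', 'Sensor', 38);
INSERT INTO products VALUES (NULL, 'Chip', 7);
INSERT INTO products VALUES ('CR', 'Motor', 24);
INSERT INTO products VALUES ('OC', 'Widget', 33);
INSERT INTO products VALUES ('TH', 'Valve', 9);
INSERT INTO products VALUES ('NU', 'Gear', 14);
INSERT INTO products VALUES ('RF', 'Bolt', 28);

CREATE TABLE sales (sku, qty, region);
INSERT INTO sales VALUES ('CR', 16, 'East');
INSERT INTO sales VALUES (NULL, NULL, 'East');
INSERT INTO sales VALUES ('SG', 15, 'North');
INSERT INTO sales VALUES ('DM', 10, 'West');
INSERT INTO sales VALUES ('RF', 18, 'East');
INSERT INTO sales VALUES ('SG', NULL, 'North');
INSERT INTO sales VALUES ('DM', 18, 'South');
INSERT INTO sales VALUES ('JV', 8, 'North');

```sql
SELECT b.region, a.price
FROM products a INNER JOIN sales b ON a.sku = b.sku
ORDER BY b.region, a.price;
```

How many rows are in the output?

2

INNER JOIN keeps only pairs where the ON condition holds.
Matching on a.sku = b.sku. A NULL in a compared column never satisfies the condition.
- a row (sku=TH): no match → dropped.
- a row (sku=NU): no match → dropped.
- a row (sku=NULL): no match → dropped.
- a row (sku=CR): matches 1 b row(s) → 1 output row(s).
- a row (sku=OC): no match → dropped.
- a row (sku=TH): no match → dropped.
- a row (sku=NU): no match → dropped.
- a row (sku=RF): matches 1 b row(s) → 1 output row(s).
Total: 2 rows.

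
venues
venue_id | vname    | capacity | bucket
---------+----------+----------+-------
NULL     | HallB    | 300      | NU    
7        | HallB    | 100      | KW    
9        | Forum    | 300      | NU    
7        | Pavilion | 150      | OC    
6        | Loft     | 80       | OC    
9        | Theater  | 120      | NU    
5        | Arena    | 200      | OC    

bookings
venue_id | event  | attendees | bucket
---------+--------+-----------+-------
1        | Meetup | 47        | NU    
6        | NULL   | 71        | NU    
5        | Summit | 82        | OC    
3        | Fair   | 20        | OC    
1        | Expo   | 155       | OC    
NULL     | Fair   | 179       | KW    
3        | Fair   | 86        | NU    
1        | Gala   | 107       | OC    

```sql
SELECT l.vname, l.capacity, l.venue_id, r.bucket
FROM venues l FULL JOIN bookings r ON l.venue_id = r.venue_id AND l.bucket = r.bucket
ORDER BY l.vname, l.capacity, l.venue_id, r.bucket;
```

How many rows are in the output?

14

FULL OUTER JOIN keeps every row from both sides; unmatched rows get NULL for the other side's columns.
Matching on l.venue_id = r.venue_id AND l.bucket = r.bucket. A NULL in a compared column never satisfies the condition.
- venue_id=NULL, bucket=NU: no r row matches, row kept with r columns NULL.
- venue_id=7, bucket=KW: no r row matches, row kept with r columns NULL.
- venue_id=9, bucket=NU: no r row matches, row kept with r columns NULL.
- venue_id=7, bucket=OC: no r row matches, row kept with r columns NULL.
- venue_id=6, bucket=OC: no r row matches, row kept with r columns NULL.
- venue_id=9, bucket=NU: no r row matches, row kept with r columns NULL.
- venue_id=5, bucket=OC: 1 matching r row(s), so 1 row(s) emitted.
- 7 r row(s) had no l match → kept, l columns NULL.
Total: 1 matched + 13 padded = 14 rows.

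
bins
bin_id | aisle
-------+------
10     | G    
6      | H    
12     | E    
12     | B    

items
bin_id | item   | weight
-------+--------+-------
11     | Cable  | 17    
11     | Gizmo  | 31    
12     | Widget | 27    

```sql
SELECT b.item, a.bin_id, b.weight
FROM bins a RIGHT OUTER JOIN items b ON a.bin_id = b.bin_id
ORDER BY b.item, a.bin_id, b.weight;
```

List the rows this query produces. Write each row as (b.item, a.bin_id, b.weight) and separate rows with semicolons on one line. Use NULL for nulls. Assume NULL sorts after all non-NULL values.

RIGHT JOIN keeps every row from `items`; unmatched rows get NULL for `bins`'s columns.
Matching on a.bin_id = b.bin_id.
Matched pairs: 2; unmatched b rows kept: 2.

(Cable, NULL, 17); (Gizmo, NULL, 31); (Widget, 12, 27); (Widget, 12, 27)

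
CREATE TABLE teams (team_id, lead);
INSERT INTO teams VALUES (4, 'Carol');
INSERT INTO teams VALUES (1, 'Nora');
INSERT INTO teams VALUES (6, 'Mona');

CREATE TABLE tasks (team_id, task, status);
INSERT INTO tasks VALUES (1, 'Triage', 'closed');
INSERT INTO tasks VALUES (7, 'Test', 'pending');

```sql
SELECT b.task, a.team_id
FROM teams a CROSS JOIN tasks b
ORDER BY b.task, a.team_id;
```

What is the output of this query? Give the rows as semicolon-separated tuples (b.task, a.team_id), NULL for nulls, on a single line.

CROSS JOIN pairs every row of `teams` with every row of `tasks`: 3 × 2 = 6 rows.
After projecting and ordering:
b.task | a.team_id
Test | 1
Test | 4
Test | 6
Triage | 1
Triage | 4
Triage | 6

(Test, 1); (Test, 4); (Test, 6); (Triage, 1); (Triage, 4); (Triage, 6)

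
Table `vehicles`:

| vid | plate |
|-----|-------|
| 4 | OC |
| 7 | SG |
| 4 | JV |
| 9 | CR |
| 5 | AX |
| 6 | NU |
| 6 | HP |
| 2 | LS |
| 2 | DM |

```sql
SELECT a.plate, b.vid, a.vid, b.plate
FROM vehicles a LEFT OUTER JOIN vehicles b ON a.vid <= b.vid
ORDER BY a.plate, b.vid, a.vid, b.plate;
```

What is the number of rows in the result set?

48

LEFT JOIN keeps every row from `vehicles a`; unmatched rows get NULL for `vehicles b`'s columns.
Matching on a.vid <= b.vid.
Matched pairs: 48; unmatched a rows kept: 0.
Total: 48 rows.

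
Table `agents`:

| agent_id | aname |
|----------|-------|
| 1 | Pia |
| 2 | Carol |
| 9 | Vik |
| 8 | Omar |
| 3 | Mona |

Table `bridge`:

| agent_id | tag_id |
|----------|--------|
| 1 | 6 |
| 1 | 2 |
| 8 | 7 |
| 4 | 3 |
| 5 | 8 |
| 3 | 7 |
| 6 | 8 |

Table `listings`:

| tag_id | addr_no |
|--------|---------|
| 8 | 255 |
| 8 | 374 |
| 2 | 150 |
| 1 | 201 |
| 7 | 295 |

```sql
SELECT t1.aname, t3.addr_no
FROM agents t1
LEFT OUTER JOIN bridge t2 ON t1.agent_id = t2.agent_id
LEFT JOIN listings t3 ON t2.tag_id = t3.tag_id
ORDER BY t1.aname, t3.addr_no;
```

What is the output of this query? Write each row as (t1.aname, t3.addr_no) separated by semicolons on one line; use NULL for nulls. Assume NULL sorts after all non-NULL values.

(Carol, NULL); (Mona, 295); (Omar, 295); (Pia, 150); (Pia, NULL); (Vik, NULL)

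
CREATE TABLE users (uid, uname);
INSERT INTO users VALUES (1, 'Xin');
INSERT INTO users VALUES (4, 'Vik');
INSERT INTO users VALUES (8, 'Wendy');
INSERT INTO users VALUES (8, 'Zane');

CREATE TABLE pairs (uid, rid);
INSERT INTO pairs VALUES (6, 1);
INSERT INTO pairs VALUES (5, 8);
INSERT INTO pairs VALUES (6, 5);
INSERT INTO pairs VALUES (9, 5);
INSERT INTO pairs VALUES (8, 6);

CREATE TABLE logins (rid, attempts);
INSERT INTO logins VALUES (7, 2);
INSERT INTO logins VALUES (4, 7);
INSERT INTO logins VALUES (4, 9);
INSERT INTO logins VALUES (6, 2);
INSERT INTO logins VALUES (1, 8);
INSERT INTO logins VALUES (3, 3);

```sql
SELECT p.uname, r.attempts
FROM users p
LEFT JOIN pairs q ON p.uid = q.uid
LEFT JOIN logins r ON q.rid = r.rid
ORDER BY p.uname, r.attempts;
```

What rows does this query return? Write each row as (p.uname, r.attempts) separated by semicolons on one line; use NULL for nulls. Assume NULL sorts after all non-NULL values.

(Vik, NULL); (Wendy, 2); (Xin, NULL); (Zane, 2)

Evaluate left to right. First `users p LEFT JOIN pairs q` on uid: 4 row(s).
Then LEFT JOIN `logins r` on rid: each of those 4 rows is kept; rows whose q.rid has no match in r get NULL for r's columns.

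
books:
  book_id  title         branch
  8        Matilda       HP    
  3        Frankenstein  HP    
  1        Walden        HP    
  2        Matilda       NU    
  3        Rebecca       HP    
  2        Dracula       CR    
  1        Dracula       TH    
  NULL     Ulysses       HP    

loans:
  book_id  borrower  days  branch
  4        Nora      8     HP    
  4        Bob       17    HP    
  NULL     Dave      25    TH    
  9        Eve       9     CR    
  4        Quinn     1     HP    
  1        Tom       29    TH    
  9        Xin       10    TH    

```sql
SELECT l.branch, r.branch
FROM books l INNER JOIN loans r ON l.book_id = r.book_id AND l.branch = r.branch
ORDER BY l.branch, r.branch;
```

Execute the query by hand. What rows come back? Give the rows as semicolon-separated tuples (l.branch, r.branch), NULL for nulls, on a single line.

INNER JOIN keeps only pairs where the ON condition holds.
Matching on l.book_id = r.book_id AND l.branch = r.branch. A NULL in a compared column never satisfies the condition.
- l (book_id=8, branch=HP) has no partner → excluded.
- l (book_id=3, branch=HP) has no partner → excluded.
- l (book_id=1, branch=HP) has no partner → excluded.
- l (book_id=2, branch=NU) has no partner → excluded.
- l (book_id=3, branch=HP) has no partner → excluded.
- l (book_id=2, branch=CR) has no partner → excluded.
- l (book_id=1, branch=TH) pairs with 1 row(s) of r.
- l (book_id=NULL, branch=HP) has no partner → excluded.
After projecting and ordering:
l.branch | r.branch
TH | TH

(TH, TH)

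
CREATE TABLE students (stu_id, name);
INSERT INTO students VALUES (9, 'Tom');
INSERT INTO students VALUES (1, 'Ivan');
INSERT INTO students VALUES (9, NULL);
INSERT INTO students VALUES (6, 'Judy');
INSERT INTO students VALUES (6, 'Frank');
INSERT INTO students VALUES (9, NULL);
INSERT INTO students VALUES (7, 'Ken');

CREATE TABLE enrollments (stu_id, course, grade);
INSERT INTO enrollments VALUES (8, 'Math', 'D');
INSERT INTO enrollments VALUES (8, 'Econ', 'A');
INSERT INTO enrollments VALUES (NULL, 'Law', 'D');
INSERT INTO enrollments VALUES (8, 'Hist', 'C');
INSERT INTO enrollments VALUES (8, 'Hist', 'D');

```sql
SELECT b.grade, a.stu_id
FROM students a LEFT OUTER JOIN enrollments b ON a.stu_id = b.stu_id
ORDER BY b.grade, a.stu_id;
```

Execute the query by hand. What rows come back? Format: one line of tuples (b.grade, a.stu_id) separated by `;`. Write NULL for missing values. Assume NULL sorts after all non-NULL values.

(NULL, 1); (NULL, 6); (NULL, 6); (NULL, 7); (NULL, 9); (NULL, 9); (NULL, 9)

LEFT JOIN keeps every row from `students`; unmatched rows get NULL for `enrollments`'s columns.
Matching on a.stu_id = b.stu_id. A NULL in a compared column never satisfies the condition.
- a row (stu_id=9): no match → kept, b columns NULL.
- a row (stu_id=1): no match → kept, b columns NULL.
- a row (stu_id=9): no match → kept, b columns NULL.
- a row (stu_id=6): no match → kept, b columns NULL.
- a row (stu_id=6): no match → kept, b columns NULL.
- a row (stu_id=9): no match → kept, b columns NULL.
- a row (stu_id=7): no match → kept, b columns NULL.
After projecting and ordering:
b.grade | a.stu_id
NULL | 1
NULL | 6
NULL | 6
NULL | 7
NULL | 9
NULL | 9
NULL | 9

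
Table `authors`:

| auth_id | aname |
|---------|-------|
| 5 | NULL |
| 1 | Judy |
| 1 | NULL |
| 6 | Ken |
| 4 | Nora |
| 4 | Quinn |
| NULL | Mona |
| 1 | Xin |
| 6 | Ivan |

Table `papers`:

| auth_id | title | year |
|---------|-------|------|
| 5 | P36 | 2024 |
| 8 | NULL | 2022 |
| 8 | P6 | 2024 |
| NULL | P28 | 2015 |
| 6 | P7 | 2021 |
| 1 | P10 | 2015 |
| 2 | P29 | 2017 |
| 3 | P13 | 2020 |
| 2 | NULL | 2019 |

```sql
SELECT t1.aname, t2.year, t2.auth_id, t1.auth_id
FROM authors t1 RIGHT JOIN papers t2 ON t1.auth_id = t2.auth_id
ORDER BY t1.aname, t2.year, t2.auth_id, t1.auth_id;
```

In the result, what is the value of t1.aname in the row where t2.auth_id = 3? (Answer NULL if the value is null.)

RIGHT JOIN keeps every row from `papers`; unmatched rows get NULL for `authors`'s columns.
Matching on t1.auth_id = t2.auth_id. A NULL in a compared column never satisfies the condition.
- t1 (auth_id=5) pairs with 1 row(s) of t2.
- t1 (auth_id=1) pairs with 1 row(s) of t2.
- t1 (auth_id=1) pairs with 1 row(s) of t2.
- t1 (auth_id=6) pairs with 1 row(s) of t2.
- t1 (auth_id=4) has no partner in t2.
- t1 (auth_id=4) has no partner in t2.
- t1 (auth_id=NULL) has no partner in t2.
- t1 (auth_id=1) pairs with 1 row(s) of t2.
- t1 (auth_id=6) pairs with 1 row(s) of t2.
- plus 6 unmatched t2 row(s), each kept with NULL t1 columns.

NULL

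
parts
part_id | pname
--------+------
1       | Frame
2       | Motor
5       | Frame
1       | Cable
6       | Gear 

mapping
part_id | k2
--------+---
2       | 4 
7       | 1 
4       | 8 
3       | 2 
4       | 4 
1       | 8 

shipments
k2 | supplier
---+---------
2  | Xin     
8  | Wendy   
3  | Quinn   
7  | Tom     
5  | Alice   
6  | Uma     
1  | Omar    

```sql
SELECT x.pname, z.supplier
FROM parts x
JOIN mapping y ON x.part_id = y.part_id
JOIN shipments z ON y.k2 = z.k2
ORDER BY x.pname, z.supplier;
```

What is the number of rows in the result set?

Joins associate left-to-right: parts INNER JOIN mapping on part_id gives 3 intermediate row(s).
Then INNER JOIN `shipments z` on k2: keep only rows whose y.k2 appears in z.
Result: 2 row(s).

2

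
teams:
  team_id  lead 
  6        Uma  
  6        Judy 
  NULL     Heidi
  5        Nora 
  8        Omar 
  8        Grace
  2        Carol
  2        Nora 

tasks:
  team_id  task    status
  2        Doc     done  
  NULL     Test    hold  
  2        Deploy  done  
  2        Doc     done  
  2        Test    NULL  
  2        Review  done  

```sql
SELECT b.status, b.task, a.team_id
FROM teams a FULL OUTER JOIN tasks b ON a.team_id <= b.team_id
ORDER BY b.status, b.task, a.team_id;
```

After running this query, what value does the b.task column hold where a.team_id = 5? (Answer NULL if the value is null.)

NULL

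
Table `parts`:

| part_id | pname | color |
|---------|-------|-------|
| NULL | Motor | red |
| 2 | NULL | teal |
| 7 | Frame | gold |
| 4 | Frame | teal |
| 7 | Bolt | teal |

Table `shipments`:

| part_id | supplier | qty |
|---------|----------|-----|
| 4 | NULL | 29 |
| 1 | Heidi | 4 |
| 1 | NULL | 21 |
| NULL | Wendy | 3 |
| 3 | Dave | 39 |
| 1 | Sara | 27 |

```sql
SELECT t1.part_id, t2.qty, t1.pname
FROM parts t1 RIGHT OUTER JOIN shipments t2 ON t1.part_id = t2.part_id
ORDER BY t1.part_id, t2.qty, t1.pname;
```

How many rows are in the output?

6

RIGHT JOIN keeps every row from `shipments`; unmatched rows get NULL for `parts`'s columns.
Matching on t1.part_id = t2.part_id. A NULL in a compared column never satisfies the condition.
Matched pairs: 1; unmatched t2 rows kept: 5.
Total: 1 matched + 5 padded = 6 rows.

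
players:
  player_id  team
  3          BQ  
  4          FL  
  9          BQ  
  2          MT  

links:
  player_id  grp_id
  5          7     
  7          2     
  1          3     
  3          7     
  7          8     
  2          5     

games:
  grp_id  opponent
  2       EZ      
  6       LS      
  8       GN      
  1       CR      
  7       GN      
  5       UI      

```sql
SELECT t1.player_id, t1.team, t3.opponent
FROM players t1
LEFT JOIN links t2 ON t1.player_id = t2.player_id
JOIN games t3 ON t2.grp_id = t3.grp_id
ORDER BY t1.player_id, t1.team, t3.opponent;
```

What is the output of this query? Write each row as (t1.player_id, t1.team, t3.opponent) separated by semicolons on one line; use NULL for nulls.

Step 1 — t1 LEFT JOIN t2 on player_id → 4 row(s).
Then INNER JOIN `games t3` on grp_id: keep only rows whose t2.grp_id appears in t3.

(2, MT, UI); (3, BQ, GN)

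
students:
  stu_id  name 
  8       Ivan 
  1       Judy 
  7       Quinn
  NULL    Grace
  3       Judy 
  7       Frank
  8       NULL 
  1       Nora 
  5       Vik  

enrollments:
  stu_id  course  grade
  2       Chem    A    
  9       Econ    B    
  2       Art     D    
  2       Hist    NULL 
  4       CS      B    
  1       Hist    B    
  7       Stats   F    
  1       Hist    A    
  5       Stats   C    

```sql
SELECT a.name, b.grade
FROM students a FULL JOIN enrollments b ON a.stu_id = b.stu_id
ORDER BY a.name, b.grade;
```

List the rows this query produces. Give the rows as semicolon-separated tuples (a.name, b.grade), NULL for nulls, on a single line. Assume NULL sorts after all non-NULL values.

FULL OUTER JOIN keeps every row from both sides; unmatched rows get NULL for the other side's columns.
Matching on a.stu_id = b.stu_id. A NULL in a compared column never satisfies the condition.
- a row (stu_id=8): no match → kept, b columns NULL.
- a row (stu_id=1): matches 2 b row(s) → 2 output row(s).
- a row (stu_id=7): matches 1 b row(s) → 1 output row(s).
- a row (stu_id=NULL): no match → kept, b columns NULL.
- a row (stu_id=3): no match → kept, b columns NULL.
- a row (stu_id=7): matches 1 b row(s) → 1 output row(s).
- a row (stu_id=8): no match → kept, b columns NULL.
- a row (stu_id=1): matches 2 b row(s) → 2 output row(s).
- a row (stu_id=5): matches 1 b row(s) → 1 output row(s).
- plus 5 unmatched b row(s), each kept with NULL a columns.

(Frank, F); (Grace, NULL); (Ivan, NULL); (Judy, A); (Judy, B); (Judy, NULL); (Nora, A); (Nora, B); (Quinn, F); (Vik, C); (NULL, A); (NULL, B); (NULL, B); (NULL, D); (NULL, NULL); (NULL, NULL)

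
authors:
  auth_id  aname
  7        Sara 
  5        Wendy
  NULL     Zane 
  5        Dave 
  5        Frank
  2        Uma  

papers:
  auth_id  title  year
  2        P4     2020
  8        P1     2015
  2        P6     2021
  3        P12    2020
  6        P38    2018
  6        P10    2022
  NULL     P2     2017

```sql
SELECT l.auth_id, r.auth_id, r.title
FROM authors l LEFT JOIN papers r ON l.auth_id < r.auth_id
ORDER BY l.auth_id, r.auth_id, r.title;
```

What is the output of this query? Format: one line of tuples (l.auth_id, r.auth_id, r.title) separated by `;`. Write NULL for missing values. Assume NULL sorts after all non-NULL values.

(2, 3, P12); (2, 6, P10); (2, 6, P38); (2, 8, P1); (5, 6, P10); (5, 6, P10); (5, 6, P10); (5, 6, P38); (5, 6, P38); (5, 6, P38); (5, 8, P1); (5, 8, P1); (5, 8, P1); (7, 8, P1); (NULL, NULL, NULL)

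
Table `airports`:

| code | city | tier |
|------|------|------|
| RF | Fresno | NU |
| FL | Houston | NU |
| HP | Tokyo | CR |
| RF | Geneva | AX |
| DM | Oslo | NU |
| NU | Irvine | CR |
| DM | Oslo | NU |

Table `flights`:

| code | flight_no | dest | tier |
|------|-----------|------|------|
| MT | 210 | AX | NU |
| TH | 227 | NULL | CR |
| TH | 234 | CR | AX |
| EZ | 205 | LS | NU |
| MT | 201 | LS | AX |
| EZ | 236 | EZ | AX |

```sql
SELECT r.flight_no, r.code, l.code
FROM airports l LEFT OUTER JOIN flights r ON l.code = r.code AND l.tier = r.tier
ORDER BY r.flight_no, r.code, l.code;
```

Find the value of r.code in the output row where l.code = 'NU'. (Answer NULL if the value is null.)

NULL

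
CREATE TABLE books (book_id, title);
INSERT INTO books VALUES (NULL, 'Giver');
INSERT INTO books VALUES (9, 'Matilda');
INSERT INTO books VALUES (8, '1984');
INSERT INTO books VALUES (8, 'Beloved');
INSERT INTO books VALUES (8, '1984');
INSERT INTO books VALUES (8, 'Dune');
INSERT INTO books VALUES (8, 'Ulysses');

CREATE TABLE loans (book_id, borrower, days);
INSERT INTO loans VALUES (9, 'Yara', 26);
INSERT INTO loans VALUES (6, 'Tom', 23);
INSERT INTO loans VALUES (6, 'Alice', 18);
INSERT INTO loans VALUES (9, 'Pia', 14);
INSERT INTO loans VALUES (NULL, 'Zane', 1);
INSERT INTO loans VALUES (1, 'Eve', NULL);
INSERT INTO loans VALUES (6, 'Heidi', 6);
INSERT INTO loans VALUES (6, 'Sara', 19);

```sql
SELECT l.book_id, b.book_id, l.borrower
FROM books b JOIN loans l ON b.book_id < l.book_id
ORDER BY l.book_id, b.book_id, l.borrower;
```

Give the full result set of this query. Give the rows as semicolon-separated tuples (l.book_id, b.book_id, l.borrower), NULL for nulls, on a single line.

INNER JOIN keeps only pairs where the ON condition holds.
Matching on b.book_id < l.book_id. A NULL in a compared column never satisfies the condition.
- book_id=NULL: no matching l row, dropped.
- book_id=9: no matching l row, dropped.
- book_id=8: 2 matching l row(s), so 2 row(s) emitted.
- book_id=8: 2 matching l row(s), so 2 row(s) emitted.
- book_id=8: 2 matching l row(s), so 2 row(s) emitted.
- book_id=8: 2 matching l row(s), so 2 row(s) emitted.
- book_id=8: 2 matching l row(s), so 2 row(s) emitted.
After projecting and ordering:
l.book_id | b.book_id | l.borrower
9 | 8 | Pia
9 | 8 | Pia
9 | 8 | Pia
9 | 8 | Pia
9 | 8 | Pia
9 | 8 | Yara
9 | 8 | Yara
9 | 8 | Yara
9 | 8 | Yara
9 | 8 | Yara

(9, 8, Pia); (9, 8, Pia); (9, 8, Pia); (9, 8, Pia); (9, 8, Pia); (9, 8, Yara); (9, 8, Yara); (9, 8, Yara); (9, 8, Yara); (9, 8, Yara)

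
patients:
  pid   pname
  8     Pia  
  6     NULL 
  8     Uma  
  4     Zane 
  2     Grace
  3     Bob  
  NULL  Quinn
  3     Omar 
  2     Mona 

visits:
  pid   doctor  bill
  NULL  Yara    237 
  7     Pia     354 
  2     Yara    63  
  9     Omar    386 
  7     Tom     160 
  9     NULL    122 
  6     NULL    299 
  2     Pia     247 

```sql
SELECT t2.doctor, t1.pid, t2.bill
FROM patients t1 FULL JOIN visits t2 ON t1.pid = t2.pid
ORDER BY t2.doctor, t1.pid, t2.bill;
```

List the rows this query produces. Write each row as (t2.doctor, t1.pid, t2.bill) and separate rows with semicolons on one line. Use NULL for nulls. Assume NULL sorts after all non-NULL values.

(Omar, NULL, 386); (Pia, 2, 247); (Pia, 2, 247); (Pia, NULL, 354); (Tom, NULL, 160); (Yara, 2, 63); (Yara, 2, 63); (Yara, NULL, 237); (NULL, 3, NULL); (NULL, 3, NULL); (NULL, 4, NULL); (NULL, 6, 299); (NULL, 8, NULL); (NULL, 8, NULL); (NULL, NULL, 122); (NULL, NULL, NULL)

FULL OUTER JOIN keeps every row from both sides; unmatched rows get NULL for the other side's columns.
Matching on t1.pid = t2.pid. A NULL in a compared column never satisfies the condition.
- pid=8: no t2 row matches, row kept with t2 columns NULL.
- pid=6: 1 matching t2 row(s), so 1 row(s) emitted.
- pid=8: no t2 row matches, row kept with t2 columns NULL.
- pid=4: no t2 row matches, row kept with t2 columns NULL.
- pid=2: 2 matching t2 row(s), so 2 row(s) emitted.
- pid=3: no t2 row matches, row kept with t2 columns NULL.
- pid=NULL: no t2 row matches, row kept with t2 columns NULL.
- pid=3: no t2 row matches, row kept with t2 columns NULL.
- pid=2: 2 matching t2 row(s), so 2 row(s) emitted.
- plus 5 unmatched t2 row(s), each kept with NULL t1 columns.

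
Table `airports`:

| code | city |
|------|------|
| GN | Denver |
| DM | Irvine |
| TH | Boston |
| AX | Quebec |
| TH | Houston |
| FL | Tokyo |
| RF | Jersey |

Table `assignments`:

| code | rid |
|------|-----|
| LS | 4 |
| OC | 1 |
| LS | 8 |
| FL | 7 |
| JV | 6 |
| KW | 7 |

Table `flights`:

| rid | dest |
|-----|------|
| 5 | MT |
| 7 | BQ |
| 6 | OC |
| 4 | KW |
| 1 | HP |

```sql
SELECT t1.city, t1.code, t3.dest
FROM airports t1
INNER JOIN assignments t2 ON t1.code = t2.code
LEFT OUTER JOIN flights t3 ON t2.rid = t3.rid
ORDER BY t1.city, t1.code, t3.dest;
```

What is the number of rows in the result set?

1

Step 1 — t1 INNER JOIN t2 on code → 1 row(s).
Then LEFT JOIN `flights t3` on rid: each of those 1 rows is kept; rows whose t2.rid has no match in t3 get NULL for t3's columns.
Result: 1 row(s).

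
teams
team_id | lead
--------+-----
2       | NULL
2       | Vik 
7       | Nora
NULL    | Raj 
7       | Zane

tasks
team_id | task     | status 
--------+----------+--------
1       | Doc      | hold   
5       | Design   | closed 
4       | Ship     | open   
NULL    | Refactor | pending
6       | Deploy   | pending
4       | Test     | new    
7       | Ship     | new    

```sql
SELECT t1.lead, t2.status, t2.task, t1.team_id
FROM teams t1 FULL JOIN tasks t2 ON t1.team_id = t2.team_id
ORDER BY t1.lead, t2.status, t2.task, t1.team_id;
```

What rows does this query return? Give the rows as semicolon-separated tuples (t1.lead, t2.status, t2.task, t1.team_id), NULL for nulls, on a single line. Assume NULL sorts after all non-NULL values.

(Nora, new, Ship, 7); (Raj, NULL, NULL, NULL); (Vik, NULL, NULL, 2); (Zane, new, Ship, 7); (NULL, closed, Design, NULL); (NULL, hold, Doc, NULL); (NULL, new, Test, NULL); (NULL, open, Ship, NULL); (NULL, pending, Deploy, NULL); (NULL, pending, Refactor, NULL); (NULL, NULL, NULL, 2)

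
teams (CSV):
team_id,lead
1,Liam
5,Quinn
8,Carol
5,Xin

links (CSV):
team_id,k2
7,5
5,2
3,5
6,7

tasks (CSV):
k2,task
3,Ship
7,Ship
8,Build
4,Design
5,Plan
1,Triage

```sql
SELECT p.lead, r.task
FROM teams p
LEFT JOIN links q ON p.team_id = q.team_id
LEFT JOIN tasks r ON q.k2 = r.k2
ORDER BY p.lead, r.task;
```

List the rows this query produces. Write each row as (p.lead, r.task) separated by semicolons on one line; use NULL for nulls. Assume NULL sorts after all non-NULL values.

(Carol, NULL); (Liam, NULL); (Quinn, NULL); (Xin, NULL)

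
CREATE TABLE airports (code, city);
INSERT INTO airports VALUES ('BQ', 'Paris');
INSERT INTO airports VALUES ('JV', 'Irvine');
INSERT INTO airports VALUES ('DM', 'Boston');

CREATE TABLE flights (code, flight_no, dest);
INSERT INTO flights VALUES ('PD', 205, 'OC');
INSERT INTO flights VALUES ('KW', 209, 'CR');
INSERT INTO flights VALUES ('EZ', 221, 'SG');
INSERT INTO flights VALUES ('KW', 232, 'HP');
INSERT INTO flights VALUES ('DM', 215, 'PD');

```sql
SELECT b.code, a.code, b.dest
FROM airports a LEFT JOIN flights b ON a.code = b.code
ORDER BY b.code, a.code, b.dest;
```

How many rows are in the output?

LEFT JOIN keeps every row from `airports`; unmatched rows get NULL for `flights`'s columns.
Matching on a.code = b.code.
- a[0] code=BQ → no match; kept with NULLs on the b side.
- a[1] code=JV → no match; kept with NULLs on the b side.
- a[2] code=DM → 1 match(es) in b → 1 row(s).
Total: 1 matched + 2 padded = 3 rows.

3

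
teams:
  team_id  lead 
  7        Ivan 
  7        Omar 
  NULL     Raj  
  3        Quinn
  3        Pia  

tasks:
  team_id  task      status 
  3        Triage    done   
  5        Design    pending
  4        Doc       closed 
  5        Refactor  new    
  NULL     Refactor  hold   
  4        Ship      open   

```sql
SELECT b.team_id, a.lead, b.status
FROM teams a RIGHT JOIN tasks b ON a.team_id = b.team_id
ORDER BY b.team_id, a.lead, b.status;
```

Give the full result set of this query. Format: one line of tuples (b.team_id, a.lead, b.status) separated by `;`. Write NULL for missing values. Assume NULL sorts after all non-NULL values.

RIGHT JOIN keeps every row from `tasks`; unmatched rows get NULL for `teams`'s columns.
Matching on a.team_id = b.team_id. A NULL in a compared column never satisfies the condition.
Matched pairs: 2; unmatched b rows kept: 5.

(3, Pia, done); (3, Quinn, done); (4, NULL, closed); (4, NULL, open); (5, NULL, new); (5, NULL, pending); (NULL, NULL, hold)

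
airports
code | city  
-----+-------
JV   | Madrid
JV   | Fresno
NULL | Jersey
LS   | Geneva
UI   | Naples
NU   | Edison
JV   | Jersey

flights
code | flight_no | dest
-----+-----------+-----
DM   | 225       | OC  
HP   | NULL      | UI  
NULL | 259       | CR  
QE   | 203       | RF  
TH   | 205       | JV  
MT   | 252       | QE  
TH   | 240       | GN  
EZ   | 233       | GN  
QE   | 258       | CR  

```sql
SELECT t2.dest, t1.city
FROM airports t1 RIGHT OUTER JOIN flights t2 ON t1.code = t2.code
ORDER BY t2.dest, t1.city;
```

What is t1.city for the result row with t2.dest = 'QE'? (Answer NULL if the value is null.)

RIGHT JOIN keeps every row from `flights`; unmatched rows get NULL for `airports`'s columns.
Matching on t1.code = t2.code. A NULL in a compared column never satisfies the condition.
Matched pairs: 0; unmatched t2 rows kept: 9.

NULL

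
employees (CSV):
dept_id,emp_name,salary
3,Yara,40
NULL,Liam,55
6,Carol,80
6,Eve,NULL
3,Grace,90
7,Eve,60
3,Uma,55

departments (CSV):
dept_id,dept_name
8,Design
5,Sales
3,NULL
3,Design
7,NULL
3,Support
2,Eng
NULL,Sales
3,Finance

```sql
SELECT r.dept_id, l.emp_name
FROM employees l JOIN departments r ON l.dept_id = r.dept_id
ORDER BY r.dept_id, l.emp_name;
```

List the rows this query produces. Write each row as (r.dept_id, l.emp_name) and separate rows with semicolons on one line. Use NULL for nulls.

(3, Grace); (3, Grace); (3, Grace); (3, Grace); (3, Uma); (3, Uma); (3, Uma); (3, Uma); (3, Yara); (3, Yara); (3, Yara); (3, Yara); (7, Eve)

INNER JOIN keeps only pairs where the ON condition holds.
Matching on l.dept_id = r.dept_id. A NULL in a compared column never satisfies the condition.
- l row (dept_id=3): matches 4 r row(s) → 4 output row(s).
- l row (dept_id=NULL): no match → dropped.
- l row (dept_id=6): no match → dropped.
- l row (dept_id=6): no match → dropped.
- l row (dept_id=3): matches 4 r row(s) → 4 output row(s).
- l row (dept_id=7): matches 1 r row(s) → 1 output row(s).
- l row (dept_id=3): matches 4 r row(s) → 4 output row(s).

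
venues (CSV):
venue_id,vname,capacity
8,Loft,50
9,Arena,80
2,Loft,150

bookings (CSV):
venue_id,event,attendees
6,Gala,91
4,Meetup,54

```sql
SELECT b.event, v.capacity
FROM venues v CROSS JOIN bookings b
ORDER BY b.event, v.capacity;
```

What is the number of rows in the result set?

6

CROSS JOIN pairs every row of `venues` with every row of `bookings`: 3 × 2 = 6 rows.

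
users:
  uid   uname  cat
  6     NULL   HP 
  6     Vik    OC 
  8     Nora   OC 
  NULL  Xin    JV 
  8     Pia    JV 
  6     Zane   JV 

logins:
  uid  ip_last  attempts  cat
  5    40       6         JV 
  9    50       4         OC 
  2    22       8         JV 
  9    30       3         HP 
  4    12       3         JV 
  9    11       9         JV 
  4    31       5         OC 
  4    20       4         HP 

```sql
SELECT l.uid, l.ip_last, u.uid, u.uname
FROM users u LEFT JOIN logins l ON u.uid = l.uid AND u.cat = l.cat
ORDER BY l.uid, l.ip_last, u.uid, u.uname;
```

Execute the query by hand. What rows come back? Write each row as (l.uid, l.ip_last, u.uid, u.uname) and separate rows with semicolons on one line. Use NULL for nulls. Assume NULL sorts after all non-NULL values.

(NULL, NULL, 6, Vik); (NULL, NULL, 6, Zane); (NULL, NULL, 6, NULL); (NULL, NULL, 8, Nora); (NULL, NULL, 8, Pia); (NULL, NULL, NULL, Xin)

LEFT JOIN keeps every row from `users`; unmatched rows get NULL for `logins`'s columns.
Matching on u.uid = l.uid AND u.cat = l.cat. A NULL in a compared column never satisfies the condition.
- uid=6, cat=HP: no l row matches, row kept with l columns NULL.
- uid=6, cat=OC: no l row matches, row kept with l columns NULL.
- uid=8, cat=OC: no l row matches, row kept with l columns NULL.
- uid=NULL, cat=JV: no l row matches, row kept with l columns NULL.
- uid=8, cat=JV: no l row matches, row kept with l columns NULL.
- uid=6, cat=JV: no l row matches, row kept with l columns NULL.
After projecting and ordering:
l.uid | l.ip_last | u.uid | u.uname
NULL | NULL | 6 | Vik
NULL | NULL | 6 | Zane
NULL | NULL | 6 | NULL
NULL | NULL | 8 | Nora
NULL | NULL | 8 | Pia
NULL | NULL | NULL | Xin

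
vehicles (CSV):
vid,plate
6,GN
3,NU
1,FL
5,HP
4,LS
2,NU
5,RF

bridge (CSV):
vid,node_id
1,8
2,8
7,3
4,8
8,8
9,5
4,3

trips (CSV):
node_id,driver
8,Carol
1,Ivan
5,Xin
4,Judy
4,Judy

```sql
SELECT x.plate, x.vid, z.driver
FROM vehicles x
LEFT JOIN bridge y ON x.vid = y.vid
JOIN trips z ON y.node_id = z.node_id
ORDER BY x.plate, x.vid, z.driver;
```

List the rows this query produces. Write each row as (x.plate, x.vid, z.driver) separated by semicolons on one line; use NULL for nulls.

Joins associate left-to-right: vehicles LEFT JOIN bridge on vid gives 8 intermediate row(s).
Then INNER JOIN `trips z` on node_id: keep only rows whose y.node_id appears in z.

(FL, 1, Carol); (LS, 4, Carol); (NU, 2, Carol)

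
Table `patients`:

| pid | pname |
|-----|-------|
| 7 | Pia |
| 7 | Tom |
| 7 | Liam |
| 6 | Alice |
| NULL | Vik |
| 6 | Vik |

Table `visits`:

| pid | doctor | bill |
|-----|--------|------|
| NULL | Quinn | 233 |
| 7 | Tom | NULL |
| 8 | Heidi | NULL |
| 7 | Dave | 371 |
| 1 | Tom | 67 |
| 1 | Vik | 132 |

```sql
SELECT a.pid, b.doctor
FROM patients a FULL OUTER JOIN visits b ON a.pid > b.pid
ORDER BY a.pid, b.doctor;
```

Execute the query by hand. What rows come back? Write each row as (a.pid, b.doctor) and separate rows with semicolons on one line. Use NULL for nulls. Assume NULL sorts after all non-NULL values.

FULL OUTER JOIN keeps every row from both sides; unmatched rows get NULL for the other side's columns.
Matching on a.pid > b.pid. A NULL in a compared column never satisfies the condition.
Matched pairs: 10; unmatched a rows kept: 1; unmatched b rows kept: 4.

(6, Tom); (6, Tom); (6, Vik); (6, Vik); (7, Tom); (7, Tom); (7, Tom); (7, Vik); (7, Vik); (7, Vik); (NULL, Dave); (NULL, Heidi); (NULL, Quinn); (NULL, Tom); (NULL, NULL)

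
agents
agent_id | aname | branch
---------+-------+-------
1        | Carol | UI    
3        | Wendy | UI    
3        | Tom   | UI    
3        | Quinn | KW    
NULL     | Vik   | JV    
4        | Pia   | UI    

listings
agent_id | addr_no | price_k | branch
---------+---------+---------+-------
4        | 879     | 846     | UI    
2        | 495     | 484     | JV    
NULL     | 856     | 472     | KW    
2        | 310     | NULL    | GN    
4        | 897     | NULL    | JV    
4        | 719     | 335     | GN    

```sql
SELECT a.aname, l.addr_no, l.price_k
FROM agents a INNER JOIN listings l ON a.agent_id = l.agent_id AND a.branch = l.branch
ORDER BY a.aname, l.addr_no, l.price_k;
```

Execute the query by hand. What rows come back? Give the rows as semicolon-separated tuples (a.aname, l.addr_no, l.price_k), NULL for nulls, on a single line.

(Pia, 879, 846)

INNER JOIN keeps only pairs where the ON condition holds.
Matching on a.agent_id = l.agent_id AND a.branch = l.branch. A NULL in a compared column never satisfies the condition.
Matched pairs: 1.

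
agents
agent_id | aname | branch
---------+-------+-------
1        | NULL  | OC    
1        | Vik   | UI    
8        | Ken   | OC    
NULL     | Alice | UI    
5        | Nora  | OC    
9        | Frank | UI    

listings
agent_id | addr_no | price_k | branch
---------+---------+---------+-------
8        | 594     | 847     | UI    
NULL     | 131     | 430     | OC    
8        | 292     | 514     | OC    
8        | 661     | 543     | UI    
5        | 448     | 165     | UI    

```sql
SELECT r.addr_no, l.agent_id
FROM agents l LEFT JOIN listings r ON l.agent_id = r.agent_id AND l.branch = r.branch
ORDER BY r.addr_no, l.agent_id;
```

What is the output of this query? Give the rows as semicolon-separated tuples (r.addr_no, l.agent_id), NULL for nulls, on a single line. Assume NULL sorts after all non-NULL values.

(292, 8); (NULL, 1); (NULL, 1); (NULL, 5); (NULL, 9); (NULL, NULL)

LEFT JOIN keeps every row from `agents`; unmatched rows get NULL for `listings`'s columns.
Matching on l.agent_id = r.agent_id AND l.branch = r.branch. A NULL in a compared column never satisfies the condition.
Matched pairs: 1; unmatched l rows kept: 5.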